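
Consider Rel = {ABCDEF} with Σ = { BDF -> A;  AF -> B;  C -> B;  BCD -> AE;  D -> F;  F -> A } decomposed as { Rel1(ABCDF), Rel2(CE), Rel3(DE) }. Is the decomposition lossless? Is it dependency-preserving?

Lossless test (chase): Rows 1 and 2 agree on C; apply C→B and equate their B entries. Rows 1 and 3 agree on D; apply D→F and equate their F entries. Rows 1 and 3 agree on F; apply F→A and equate their A entries. Rows 1 and 3 agree on AF; apply AF→B and equate their B entries. No row becomes fully distinguished — the join is lossy.
Dependency preservation: the restricted closure of {BCD} across the fragments never reaches {AE}, so BCD → AE cannot be enforced without a join — not preserved.

lossy and not dependency-preserving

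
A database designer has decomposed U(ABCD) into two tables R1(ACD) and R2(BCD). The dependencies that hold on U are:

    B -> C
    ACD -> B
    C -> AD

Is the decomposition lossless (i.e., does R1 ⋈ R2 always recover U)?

Yes

Common attributes: R1 ∩ R2 = {CD}.
Closure of {CD}: C → AD applies, adding A; ACD → B applies, adding B. So (CD)⁺ = {ABCD}.
This closure contains every attribute of R1, so R1 ∩ R2 → R1. The join is lossless.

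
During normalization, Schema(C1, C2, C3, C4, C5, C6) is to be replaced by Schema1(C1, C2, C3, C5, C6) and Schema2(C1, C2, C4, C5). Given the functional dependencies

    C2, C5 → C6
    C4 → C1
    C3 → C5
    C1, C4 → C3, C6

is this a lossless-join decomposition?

No

Common attributes: Schema1 ∩ Schema2 = {C1, C2, C5}.
Closure of {C1, C2, C5}: C2, C5 → C6 applies, adding C6. So (C1, C2, C5)⁺ = {C1, C2, C5, C6}.
The closure contains neither all of Schema1 = {C1, C2, C3, C5, C6} nor all of Schema2 = {C1, C2, C4, C5}, so the common attributes are not a superkey of either fragment. The join is lossy.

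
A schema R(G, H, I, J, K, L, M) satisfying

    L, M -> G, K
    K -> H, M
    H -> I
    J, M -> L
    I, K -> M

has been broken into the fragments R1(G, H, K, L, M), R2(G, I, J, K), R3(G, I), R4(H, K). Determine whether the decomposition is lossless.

Chase test. Columns are G, H, I, J, K, L, M; row i has aⱼ where attribute j ∈ Ri, else bᵢⱼ.
Initial tableau (one row per fragment):
  row 1: a1 a2 b13 b14 a5 a6 a7
  row 2: a1 b22 a3 a4 a5 b26 b27
  row 3: a1 b32 a3 b34 b35 b36 b37
  row 4: b41 a2 b43 b44 a5 b46 b47
Rows 1 and 2 agree on K; apply K→H, M and equate their H, M entries.
Rows 1 and 4 agree on K; apply K→H, M and equate their H, M entries.
Rows 1 and 2 agree on H; apply H→I and equate their I entries.
Rows 1 and 4 agree on H; apply H→I and equate their I entries.
No row becomes fully distinguished — the join is lossy.

No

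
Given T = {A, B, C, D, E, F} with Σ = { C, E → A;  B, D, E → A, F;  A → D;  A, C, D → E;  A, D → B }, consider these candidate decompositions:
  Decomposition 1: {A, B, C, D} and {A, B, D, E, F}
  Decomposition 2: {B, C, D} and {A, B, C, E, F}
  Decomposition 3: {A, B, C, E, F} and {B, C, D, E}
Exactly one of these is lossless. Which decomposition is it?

Decomposition 3

Decomposition 1: common = {A, B, D}, closure = {A, B, D} → lossy.
Decomposition 2: common = {B, C}, closure = {B, C} → lossy.
Decomposition 3: common = {B, C, E}, closure = {A, B, C, D, E, F} → lossless.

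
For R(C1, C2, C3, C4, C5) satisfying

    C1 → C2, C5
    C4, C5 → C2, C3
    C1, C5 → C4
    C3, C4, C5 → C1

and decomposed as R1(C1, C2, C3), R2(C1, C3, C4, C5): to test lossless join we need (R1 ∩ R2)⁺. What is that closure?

R1 ∩ R2 = {C1, C3}.
C1 → C2, C5 applies, adding C2, C5
C1, C5 → C4 applies, adding C4
Closure: {C1, C2, C3, C4, C5}.

C1, C2, C3, C4, C5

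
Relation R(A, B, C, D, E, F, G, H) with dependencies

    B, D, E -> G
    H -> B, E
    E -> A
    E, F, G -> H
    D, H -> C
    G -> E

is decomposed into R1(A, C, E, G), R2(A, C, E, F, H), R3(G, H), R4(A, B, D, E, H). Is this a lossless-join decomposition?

No

Chase test. Columns are A, B, C, D, E, F, G, H; row i has aⱼ where attribute j ∈ Ri, else bᵢⱼ.
Initial tableau (one row per fragment):
  row 1: a1 b12 a3 b14 a5 b16 a7 b18
  row 2: a1 b22 a3 b24 a5 a6 b27 a8
  row 3: b31 b32 b33 b34 b35 b36 a7 a8
  row 4: a1 a2 b43 a4 a5 b46 b47 a8
Rows 2 and 3 agree on H; apply H→B, E and equate their B, E entries.
Rows 2 and 4 agree on H; apply H→B, E and equate their B, E entries.
Rows 1 and 3 agree on E; apply E→A and equate their A entries.
No row becomes fully distinguished — the join is lossy.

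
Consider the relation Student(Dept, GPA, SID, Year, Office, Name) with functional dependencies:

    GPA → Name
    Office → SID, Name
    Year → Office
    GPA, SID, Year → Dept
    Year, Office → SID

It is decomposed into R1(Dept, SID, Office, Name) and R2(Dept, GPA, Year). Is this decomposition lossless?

Common attributes: R1 ∩ R2 = {Dept}.
No dependency enlarges {Dept}, so (Dept)⁺ = {Dept}.
The closure contains neither all of R1 = {Dept, SID, Office, Name} nor all of R2 = {Dept, GPA, Year}, so the common attributes are not a superkey of either fragment. The join is lossy.

No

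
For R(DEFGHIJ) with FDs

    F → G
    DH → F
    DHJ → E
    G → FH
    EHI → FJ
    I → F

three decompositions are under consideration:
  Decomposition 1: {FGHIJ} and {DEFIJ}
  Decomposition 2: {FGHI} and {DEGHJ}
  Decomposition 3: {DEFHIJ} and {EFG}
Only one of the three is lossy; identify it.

Decomposition 2

Decomposition 1: common = {FIJ}, closure = {FGHIJ} → lossless.
Decomposition 2: common = {GH}, closure = {FGH} → lossy.
Decomposition 3: common = {EF}, closure = {EFGH} → lossless.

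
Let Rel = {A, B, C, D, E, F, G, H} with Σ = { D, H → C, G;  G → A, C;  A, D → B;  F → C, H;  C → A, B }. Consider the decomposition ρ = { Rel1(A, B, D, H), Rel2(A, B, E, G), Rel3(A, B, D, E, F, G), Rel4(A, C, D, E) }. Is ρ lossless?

Chase test. Columns are A, B, C, D, E, F, G, H; row i has aⱼ where attribute j ∈ Reli, else bᵢⱼ.
Initial tableau (one row per fragment):
  row 1: a1 a2 b13 a4 b15 b16 b17 a8
  row 2: a1 a2 b23 b24 a5 b26 a7 b28
  row 3: a1 a2 b33 a4 a5 a6 a7 b38
  row 4: a1 b42 a3 a4 a5 b46 b47 b48
Rows 2 and 3 agree on G; apply G→A, C and equate their A, C entries.
Rows 1 and 4 agree on A, D; apply A, D→B and equate their B entries.
No row becomes fully distinguished — the join is lossy.

No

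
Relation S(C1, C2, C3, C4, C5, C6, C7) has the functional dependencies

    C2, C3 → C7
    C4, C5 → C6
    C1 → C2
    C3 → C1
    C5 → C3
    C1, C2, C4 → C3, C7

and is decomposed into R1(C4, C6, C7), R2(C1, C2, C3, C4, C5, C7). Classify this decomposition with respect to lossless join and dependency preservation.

Lossless test: (C4, C7)⁺ = {C4, C7}, which is a superkey of neither fragment — lossy.
Dependency preservation: the restricted closure of {C4, C5} across the fragments never reaches {C6}, so C4, C5 → C6 cannot be enforced without a join — not preserved.

lossy and not dependency-preserving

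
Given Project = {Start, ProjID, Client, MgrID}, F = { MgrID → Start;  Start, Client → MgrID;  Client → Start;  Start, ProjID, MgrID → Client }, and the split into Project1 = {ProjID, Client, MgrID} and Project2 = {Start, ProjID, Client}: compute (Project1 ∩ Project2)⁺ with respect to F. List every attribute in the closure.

Project1 ∩ Project2 = {ProjID, Client}.
Client → Start applies, adding Start
Start, Client → MgrID applies, adding MgrID
Closure: {Start, ProjID, Client, MgrID}.

Start, ProjID, Client, MgrID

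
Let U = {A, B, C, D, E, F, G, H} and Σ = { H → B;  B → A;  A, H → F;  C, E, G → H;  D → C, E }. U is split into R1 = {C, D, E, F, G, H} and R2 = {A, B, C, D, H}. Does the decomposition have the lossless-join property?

Yes

Common attributes: R1 ∩ R2 = {C, D, H}.
Closure of {C, D, H}: H → B applies, adding B; B → A applies, adding A; A, H → F applies, adding F; D → C, E applies, adding E. So (C, D, H)⁺ = {A, B, C, D, E, F, H}.
This closure contains every attribute of R2, so R1 ∩ R2 → R2. The join is lossless.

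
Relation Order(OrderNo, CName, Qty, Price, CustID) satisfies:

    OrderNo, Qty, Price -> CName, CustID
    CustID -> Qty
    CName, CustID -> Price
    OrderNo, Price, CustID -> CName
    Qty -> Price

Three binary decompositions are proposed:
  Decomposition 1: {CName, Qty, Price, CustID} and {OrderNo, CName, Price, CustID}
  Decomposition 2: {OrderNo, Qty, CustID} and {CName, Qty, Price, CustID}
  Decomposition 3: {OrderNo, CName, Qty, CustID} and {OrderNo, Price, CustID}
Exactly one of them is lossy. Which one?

Decomposition 2

Decomposition 1: common = {CName, Price, CustID}, closure = {CName, Qty, Price, CustID} → lossless.
Decomposition 2: common = {Qty, CustID}, closure = {Qty, Price, CustID} → lossy.
Decomposition 3: common = {OrderNo, CustID}, closure = {OrderNo, CName, Qty, Price, CustID} → lossless.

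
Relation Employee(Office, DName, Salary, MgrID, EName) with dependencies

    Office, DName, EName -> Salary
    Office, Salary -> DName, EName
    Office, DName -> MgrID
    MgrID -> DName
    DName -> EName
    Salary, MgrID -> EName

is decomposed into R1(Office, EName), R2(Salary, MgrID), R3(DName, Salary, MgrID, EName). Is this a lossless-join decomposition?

Chase test. Columns are Office, DName, Salary, MgrID, EName; row i has aⱼ where attribute j ∈ Ri, else bᵢⱼ.
Initial tableau (one row per fragment):
  row 1: a1 b12 b13 b14 a5
  row 2: b21 b22 a3 a4 b25
  row 3: b31 a2 a3 a4 a5
Rows 2 and 3 agree on MgrID; apply MgrID→DName and equate their DName entries.
Rows 2 and 3 agree on DName; apply DName→EName and equate their EName entries.
No row becomes fully distinguished — the join is lossy.

No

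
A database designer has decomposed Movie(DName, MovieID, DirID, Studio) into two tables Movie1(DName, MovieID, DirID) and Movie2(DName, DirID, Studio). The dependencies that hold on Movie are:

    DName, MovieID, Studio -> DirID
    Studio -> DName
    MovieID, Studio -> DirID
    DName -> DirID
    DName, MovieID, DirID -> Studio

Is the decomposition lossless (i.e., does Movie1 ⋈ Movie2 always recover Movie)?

No

Common attributes: Movie1 ∩ Movie2 = {DName, DirID}.
No dependency enlarges {DName, DirID}, so (DName, DirID)⁺ = {DName, DirID}.
The closure contains neither all of Movie1 = {DName, MovieID, DirID} nor all of Movie2 = {DName, DirID, Studio}, so the common attributes are not a superkey of either fragment. The join is lossy.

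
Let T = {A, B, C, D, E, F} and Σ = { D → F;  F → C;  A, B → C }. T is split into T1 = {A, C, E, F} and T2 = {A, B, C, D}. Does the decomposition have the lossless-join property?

No

Common attributes: T1 ∩ T2 = {A, C}.
No dependency enlarges {A, C}, so (A, C)⁺ = {A, C}.
The closure contains neither all of T1 = {A, C, E, F} nor all of T2 = {A, B, C, D}, so the common attributes are not a superkey of either fragment. The join is lossy.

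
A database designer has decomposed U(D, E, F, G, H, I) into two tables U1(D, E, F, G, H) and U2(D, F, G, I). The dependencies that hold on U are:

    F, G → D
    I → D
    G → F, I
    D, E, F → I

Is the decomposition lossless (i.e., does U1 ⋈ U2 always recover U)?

Yes

Common attributes: U1 ∩ U2 = {D, F, G}.
Closure of {D, F, G}: G → F, I applies, adding I. So (D, F, G)⁺ = {D, F, G, I}.
This closure contains every attribute of U2, so U1 ∩ U2 → U2. The join is lossless.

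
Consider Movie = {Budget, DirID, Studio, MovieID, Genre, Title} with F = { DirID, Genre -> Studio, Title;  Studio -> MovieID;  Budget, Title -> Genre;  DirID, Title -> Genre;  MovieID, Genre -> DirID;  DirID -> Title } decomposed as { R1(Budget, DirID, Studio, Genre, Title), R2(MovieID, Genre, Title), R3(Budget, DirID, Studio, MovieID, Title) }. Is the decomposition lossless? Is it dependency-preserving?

Lossless test (chase): Rows 1 and 3 agree on Studio; apply Studio→MovieID and equate their MovieID entries. Rows 1 and 3 agree on Budget, Title; apply Budget, Title→Genre and equate their Genre entries. Rows 1 and 2 agree on MovieID, Genre; apply MovieID, Genre→DirID and equate their DirID entries. Rows 1 and 2 agree on DirID, Genre; apply DirID, Genre→Studio, Title and equate their Studio, Title entries. Row 1 is now all distinguished symbols — the join is lossless.
Dependency preservation: the restricted closure of {MovieID, Genre} across the fragments never reaches {DirID}, so MovieID, Genre → DirID cannot be enforced without a join — not preserved.

lossless but not dependency-preserving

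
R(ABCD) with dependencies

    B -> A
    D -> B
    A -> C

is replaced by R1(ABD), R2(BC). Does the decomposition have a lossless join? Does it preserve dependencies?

Lossless test: (B)⁺ = {ABC}, which contains all of one fragment — lossless.
Dependency preservation: the restricted closure of {A} across the fragments never reaches {C}, so A → C cannot be enforced without a join — not preserved.

lossless but not dependency-preserving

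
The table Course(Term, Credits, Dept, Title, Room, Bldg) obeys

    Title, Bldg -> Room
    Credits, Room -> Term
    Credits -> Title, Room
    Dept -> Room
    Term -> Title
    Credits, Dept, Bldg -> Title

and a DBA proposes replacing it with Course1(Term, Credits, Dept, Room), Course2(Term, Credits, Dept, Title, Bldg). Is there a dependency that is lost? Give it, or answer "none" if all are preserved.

Title, Bldg -> Room

Check Title, Bldg → Room: no single fragment contains all of {Title, Room, Bldg}, and the restricted closure of {Title, Bldg} across the fragments never reaches {Room}.
Credits, Room → Term is preserved.
Credits → Title, Room is preserved.
Dept → Room is preserved.
Term → Title is preserved.
Credits, Dept, Bldg → Title is preserved.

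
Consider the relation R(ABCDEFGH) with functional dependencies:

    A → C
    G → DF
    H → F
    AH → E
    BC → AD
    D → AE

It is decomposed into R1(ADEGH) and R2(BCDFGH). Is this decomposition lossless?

Common attributes: R1 ∩ R2 = {DGH}.
Closure of {DGH}: G → DF applies, adding F; D → AE applies, adding AE; A → C applies, adding C. So (DGH)⁺ = {ACDEFGH}.
This closure contains every attribute of R1, so R1 ∩ R2 → R1. The join is lossless.

Yes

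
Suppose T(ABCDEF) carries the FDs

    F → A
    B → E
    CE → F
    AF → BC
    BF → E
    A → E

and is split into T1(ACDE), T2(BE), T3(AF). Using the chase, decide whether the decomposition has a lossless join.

No

Chase test. Columns are ABCDEF; row i has aⱼ where attribute j ∈ Ti, else bᵢⱼ.
Initial tableau (one row per fragment):
  row 1: a1 b12 a3 a4 a5 b16
  row 2: b21 a2 b23 b24 a5 b26
  row 3: a1 b32 b33 b34 b35 a6
Rows 1 and 3 agree on A; apply A→E and equate their E entries.
No row becomes fully distinguished — the join is lossy.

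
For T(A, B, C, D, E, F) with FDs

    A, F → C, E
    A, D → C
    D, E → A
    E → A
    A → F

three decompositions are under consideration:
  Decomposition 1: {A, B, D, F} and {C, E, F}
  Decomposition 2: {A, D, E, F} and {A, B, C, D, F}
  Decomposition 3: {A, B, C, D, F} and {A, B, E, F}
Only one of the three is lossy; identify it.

Decomposition 1: common = {F}, closure = {F} → lossy.
Decomposition 2: common = {A, D, F}, closure = {A, C, D, E, F} → lossless.
Decomposition 3: common = {A, B, F}, closure = {A, B, C, E, F} → lossless.

Decomposition 1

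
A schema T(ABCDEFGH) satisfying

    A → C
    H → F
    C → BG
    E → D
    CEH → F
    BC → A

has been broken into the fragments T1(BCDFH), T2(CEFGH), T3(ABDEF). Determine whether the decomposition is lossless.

Chase test. Columns are ABCDEFGH; row i has aⱼ where attribute j ∈ Ti, else bᵢⱼ.
Initial tableau (one row per fragment):
  row 1: b11 a2 a3 a4 b15 a6 b17 a8
  row 2: b21 b22 a3 b24 a5 a6 a7 a8
  row 3: a1 a2 b33 a4 a5 a6 b37 b38
Rows 1 and 2 agree on C; apply C→BG and equate their BG entries.
Rows 2 and 3 agree on E; apply E→D and equate their D entries.
Rows 1 and 2 agree on BC; apply BC→A and equate their A entries.
No row becomes fully distinguished — the join is lossy.

No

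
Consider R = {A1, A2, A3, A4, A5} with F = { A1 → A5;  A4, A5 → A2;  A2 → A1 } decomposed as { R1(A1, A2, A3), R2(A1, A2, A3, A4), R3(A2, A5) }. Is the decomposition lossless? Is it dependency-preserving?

Lossless test (chase): Rows 1 and 2 agree on A1; apply A1→A5 and equate their A5 entries. Rows 1 and 3 agree on A2; apply A2→A1 and equate their A1 entries. Rows 1 and 3 agree on A1; apply A1→A5 and equate their A5 entries. Row 2 is now all distinguished symbols — the join is lossless.
Dependency preservation: the restricted closure of {A1} across the fragments never reaches {A5}, so A1 → A5 cannot be enforced without a join — not preserved.

lossless but not dependency-preserving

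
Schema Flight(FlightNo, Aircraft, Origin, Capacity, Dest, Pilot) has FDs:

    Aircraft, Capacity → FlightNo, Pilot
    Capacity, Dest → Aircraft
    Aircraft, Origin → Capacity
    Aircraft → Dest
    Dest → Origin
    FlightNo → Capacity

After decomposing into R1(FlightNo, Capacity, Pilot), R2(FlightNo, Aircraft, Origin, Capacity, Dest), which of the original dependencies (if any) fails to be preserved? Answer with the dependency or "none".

Aircraft, Capacity → FlightNo, Pilot

Check Aircraft, Capacity → FlightNo, Pilot: no single fragment contains all of {FlightNo, Aircraft, Capacity, Pilot}, and the restricted closure of {Aircraft, Capacity} across the fragments never reaches {FlightNo, Pilot}.
Capacity, Dest → Aircraft is preserved.
Aircraft, Origin → Capacity is preserved.
Aircraft → Dest is preserved.
Dest → Origin is preserved.
FlightNo → Capacity is preserved.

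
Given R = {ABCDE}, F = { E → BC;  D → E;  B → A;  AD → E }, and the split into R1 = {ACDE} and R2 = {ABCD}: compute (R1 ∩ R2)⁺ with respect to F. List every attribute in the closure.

R1 ∩ R2 = {ACD}.
D → E applies, adding E
E → BC applies, adding B
Closure: {ABCDE}.

ABCDE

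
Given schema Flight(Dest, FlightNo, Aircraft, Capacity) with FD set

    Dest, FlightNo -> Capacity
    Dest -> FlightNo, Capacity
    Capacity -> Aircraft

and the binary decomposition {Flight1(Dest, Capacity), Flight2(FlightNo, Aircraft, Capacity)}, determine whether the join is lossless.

No

Common attributes: Flight1 ∩ Flight2 = {Capacity}.
Closure of {Capacity}: Capacity → Aircraft applies, adding Aircraft. So (Capacity)⁺ = {Aircraft, Capacity}.
The closure contains neither all of Flight1 = {Dest, Capacity} nor all of Flight2 = {FlightNo, Aircraft, Capacity}, so the common attributes are not a superkey of either fragment. The join is lossy.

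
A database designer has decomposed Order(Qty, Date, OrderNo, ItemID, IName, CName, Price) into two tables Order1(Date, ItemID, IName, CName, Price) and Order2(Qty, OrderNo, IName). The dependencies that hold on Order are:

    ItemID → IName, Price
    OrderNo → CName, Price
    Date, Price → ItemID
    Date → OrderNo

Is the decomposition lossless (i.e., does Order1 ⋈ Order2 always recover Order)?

No

Common attributes: Order1 ∩ Order2 = {IName}.
No dependency enlarges {IName}, so (IName)⁺ = {IName}.
The closure contains neither all of Order1 = {Date, ItemID, IName, CName, Price} nor all of Order2 = {Qty, OrderNo, IName}, so the common attributes are not a superkey of either fragment. The join is lossy.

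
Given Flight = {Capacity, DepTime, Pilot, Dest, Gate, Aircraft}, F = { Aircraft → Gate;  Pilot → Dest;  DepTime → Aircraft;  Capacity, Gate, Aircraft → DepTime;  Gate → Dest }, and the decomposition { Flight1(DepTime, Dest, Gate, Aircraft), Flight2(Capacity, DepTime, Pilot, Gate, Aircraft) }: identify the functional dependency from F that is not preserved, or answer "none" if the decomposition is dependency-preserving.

Pilot → Dest

Check Pilot → Dest: no single fragment contains all of {Pilot, Dest}, and the restricted closure of {Pilot} across the fragments never reaches {Dest}.
Aircraft → Gate is preserved.
DepTime → Aircraft is preserved.
Capacity, Gate, Aircraft → DepTime is preserved.
Gate → Dest is preserved.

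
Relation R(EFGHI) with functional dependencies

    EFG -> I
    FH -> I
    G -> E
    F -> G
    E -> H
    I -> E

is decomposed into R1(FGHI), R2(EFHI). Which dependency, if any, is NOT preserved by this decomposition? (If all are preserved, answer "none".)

G -> E

Check G → E: no single fragment contains all of {EG}, and the restricted closure of {G} across the fragments never reaches {E}.
EFG → I is preserved.
FH → I is preserved.
F → G is preserved.
E → H is preserved.
I → E is preserved.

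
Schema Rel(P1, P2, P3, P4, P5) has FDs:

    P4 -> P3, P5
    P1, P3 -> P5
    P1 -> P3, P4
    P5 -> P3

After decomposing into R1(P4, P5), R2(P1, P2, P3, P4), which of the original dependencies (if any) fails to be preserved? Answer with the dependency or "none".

Check P5 → P3: no single fragment contains all of {P3, P5}, and the restricted closure of {P5} across the fragments never reaches {P3}.
P4 → P3, P5 is preserved.
P1, P3 → P5 is preserved.
P1 → P3, P4 is preserved.

P5 -> P3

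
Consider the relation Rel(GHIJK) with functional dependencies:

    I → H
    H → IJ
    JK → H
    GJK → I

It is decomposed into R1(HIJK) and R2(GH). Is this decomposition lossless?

No

Common attributes: R1 ∩ R2 = {H}.
Closure of {H}: H → IJ applies, adding IJ. So (H)⁺ = {HIJ}.
The closure contains neither all of R1 = {HIJK} nor all of R2 = {GH}, so the common attributes are not a superkey of either fragment. The join is lossy.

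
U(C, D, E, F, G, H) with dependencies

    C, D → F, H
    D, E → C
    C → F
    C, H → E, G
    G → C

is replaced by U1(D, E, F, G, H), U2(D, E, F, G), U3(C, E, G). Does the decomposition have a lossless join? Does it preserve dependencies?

Lossless test (chase): Rows 1 and 2 agree on D, E; apply D, E→C and equate their C entries. Rows 1 and 3 agree on G; apply G→C and equate their C entries. Rows 1 and 2 agree on C, D; apply C, D→F, H and equate their F, H entries. Rows 1 and 3 agree on C; apply C→F and equate their F entries. Row 1 is now all distinguished symbols — the join is lossless.
Dependency preservation: the restricted closure of {C, D} across the fragments never reaches {F, H}, so C, D → F, H cannot be enforced without a join — not preserved.

lossless but not dependency-preserving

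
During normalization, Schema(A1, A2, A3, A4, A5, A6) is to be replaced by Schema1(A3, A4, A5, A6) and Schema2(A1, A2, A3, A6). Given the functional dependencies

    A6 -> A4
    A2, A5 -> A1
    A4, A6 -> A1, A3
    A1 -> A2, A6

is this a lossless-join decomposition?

Yes

Common attributes: Schema1 ∩ Schema2 = {A3, A6}.
Closure of {A3, A6}: A6 → A4 applies, adding A4; A4, A6 → A1, A3 applies, adding A1; A1 → A2, A6 applies, adding A2. So (A3, A6)⁺ = {A1, A2, A3, A4, A6}.
This closure contains every attribute of Schema2, so Schema1 ∩ Schema2 → Schema2. The join is lossless.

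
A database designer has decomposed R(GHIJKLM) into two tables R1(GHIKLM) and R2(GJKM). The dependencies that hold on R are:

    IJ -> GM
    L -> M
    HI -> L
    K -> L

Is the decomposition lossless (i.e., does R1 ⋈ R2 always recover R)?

Common attributes: R1 ∩ R2 = {GKM}.
Closure of {GKM}: K → L applies, adding L. So (GKM)⁺ = {GKLM}.
The closure contains neither all of R1 = {GHIKLM} nor all of R2 = {GJKM}, so the common attributes are not a superkey of either fragment. The join is lossy.

No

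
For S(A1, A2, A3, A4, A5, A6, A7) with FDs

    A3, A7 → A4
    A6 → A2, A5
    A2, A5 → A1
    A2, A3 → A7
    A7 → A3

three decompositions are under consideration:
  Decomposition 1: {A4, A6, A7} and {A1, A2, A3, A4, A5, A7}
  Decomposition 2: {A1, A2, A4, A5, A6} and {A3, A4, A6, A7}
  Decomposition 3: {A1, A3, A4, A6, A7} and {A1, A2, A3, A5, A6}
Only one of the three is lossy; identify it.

Decomposition 1: common = {A4, A7}, closure = {A3, A4, A7} → lossy.
Decomposition 2: common = {A4, A6}, closure = {A1, A2, A4, A5, A6} → lossless.
Decomposition 3: common = {A1, A3, A6}, closure = {A1, A2, A3, A4, A5, A6, A7} → lossless.

Decomposition 1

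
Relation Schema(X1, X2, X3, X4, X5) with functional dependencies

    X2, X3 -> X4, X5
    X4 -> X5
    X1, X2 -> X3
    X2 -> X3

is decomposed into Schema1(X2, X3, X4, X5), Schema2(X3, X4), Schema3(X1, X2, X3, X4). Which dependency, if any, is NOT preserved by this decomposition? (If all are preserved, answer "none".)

X2, X3 → X4, X5 lies within Schema1.
X4 → X5 lies within Schema1.
X1, X2 → X3 lies within Schema3.
X2 → X3 lies within Schema1.
Every dependency is enforceable on the fragments, so the decomposition is dependency-preserving.

none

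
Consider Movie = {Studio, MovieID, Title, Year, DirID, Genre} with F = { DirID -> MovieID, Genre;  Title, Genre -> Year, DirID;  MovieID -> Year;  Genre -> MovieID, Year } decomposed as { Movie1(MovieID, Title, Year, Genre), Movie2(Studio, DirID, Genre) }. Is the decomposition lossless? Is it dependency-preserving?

lossy and not dependency-preserving

Lossless test: (Genre)⁺ = {MovieID, Year, Genre}, which is a superkey of neither fragment — lossy.
Dependency preservation: the restricted closure of {Title, Genre} across the fragments never reaches {Year, DirID}, so Title, Genre → Year, DirID cannot be enforced without a join — not preserved.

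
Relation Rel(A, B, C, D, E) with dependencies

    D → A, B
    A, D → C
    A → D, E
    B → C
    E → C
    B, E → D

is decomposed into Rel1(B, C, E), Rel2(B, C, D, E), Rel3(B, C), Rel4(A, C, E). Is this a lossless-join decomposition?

Chase test. Columns are A, B, C, D, E; row i has aⱼ where attribute j ∈ Reli, else bᵢⱼ.
Initial tableau (one row per fragment):
  row 1: b11 a2 a3 b14 a5
  row 2: b21 a2 a3 a4 a5
  row 3: b31 a2 a3 b34 b35
  row 4: a1 b42 a3 b44 a5
Rows 1 and 2 agree on B, E; apply B, E→D and equate their D entries.
Rows 1 and 2 agree on D; apply D→A, B and equate their A, B entries.
No row becomes fully distinguished — the join is lossy.

No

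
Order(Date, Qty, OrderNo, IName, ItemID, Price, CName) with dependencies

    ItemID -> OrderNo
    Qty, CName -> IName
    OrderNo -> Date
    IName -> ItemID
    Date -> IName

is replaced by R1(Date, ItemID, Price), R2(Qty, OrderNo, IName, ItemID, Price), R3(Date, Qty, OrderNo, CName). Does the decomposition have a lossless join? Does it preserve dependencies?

lossy but dependency-preserving

Lossless test (chase): Rows 1 and 2 agree on ItemID; apply ItemID→OrderNo and equate their OrderNo entries. Rows 1 and 2 agree on OrderNo; apply OrderNo→Date and equate their Date entries. Rows 1 and 2 agree on Date; apply Date→IName and equate their IName entries. Rows 1 and 3 agree on Date; apply Date→IName and equate their IName entries. Rows 1 and 3 agree on IName; apply IName→ItemID and equate their ItemID entries. No row becomes fully distinguished — the join is lossy.
Dependency preservation: Qty, CName → IName; Date → IName are not contained in any single fragment, but the restricted closure of each left-hand side across the fragments still reaches the right-hand side; the remaining FDs each lie inside some fragment. All dependencies are preserved.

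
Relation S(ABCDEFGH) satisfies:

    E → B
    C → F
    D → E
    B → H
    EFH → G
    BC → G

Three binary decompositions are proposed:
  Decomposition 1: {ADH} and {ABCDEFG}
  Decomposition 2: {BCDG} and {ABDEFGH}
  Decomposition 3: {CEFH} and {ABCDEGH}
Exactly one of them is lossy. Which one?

Decomposition 2

Decomposition 1: common = {AD}, closure = {ABDEH} → lossless.
Decomposition 2: common = {BDG}, closure = {BDEGH} → lossy.
Decomposition 3: common = {CEH}, closure = {BCEFGH} → lossless.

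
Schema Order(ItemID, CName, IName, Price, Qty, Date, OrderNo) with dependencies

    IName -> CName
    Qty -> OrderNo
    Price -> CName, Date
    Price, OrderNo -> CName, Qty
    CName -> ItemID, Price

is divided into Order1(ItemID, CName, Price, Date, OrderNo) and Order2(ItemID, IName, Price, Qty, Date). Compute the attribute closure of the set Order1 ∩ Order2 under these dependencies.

ItemID, CName, Price, Date

Order1 ∩ Order2 = {ItemID, Price, Date}.
Price → CName, Date applies, adding CName
Closure: {ItemID, CName, Price, Date}.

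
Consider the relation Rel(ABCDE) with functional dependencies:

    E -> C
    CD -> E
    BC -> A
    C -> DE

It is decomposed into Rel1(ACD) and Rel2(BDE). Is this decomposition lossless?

Common attributes: Rel1 ∩ Rel2 = {D}.
No dependency enlarges {D}, so (D)⁺ = {D}.
The closure contains neither all of Rel1 = {ACD} nor all of Rel2 = {BDE}, so the common attributes are not a superkey of either fragment. The join is lossy.

No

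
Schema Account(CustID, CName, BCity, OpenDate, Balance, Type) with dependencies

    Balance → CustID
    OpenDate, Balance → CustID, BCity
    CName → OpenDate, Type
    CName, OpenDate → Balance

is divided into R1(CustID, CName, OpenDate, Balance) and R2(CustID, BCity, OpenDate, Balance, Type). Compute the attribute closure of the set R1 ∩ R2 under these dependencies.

R1 ∩ R2 = {CustID, OpenDate, Balance}.
OpenDate, Balance → CustID, BCity applies, adding BCity
Closure: {CustID, BCity, OpenDate, Balance}.

CustID, BCity, OpenDate, Balance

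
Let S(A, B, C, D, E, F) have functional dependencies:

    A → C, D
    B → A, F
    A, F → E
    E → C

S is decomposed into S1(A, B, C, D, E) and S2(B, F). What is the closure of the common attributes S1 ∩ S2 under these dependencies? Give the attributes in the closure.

S1 ∩ S2 = {B}.
B → A, F applies, adding A, F
A, F → E applies, adding E
E → C applies, adding C
A → C, D applies, adding D
Closure: {A, B, C, D, E, F}.

A, B, C, D, E, F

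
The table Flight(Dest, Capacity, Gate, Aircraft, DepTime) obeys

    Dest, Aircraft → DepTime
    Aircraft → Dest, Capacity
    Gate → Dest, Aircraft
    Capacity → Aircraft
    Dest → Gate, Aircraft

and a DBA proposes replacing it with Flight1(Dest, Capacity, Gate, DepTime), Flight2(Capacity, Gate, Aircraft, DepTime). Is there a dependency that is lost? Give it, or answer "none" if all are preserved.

Dest, Aircraft → DepTime: restricted closure across fragments reaches DepTime.
Aircraft → Dest, Capacity: restricted closure across fragments reaches Dest, Capacity.
Gate → Dest, Aircraft: restricted closure across fragments reaches Dest, Aircraft.
Capacity → Aircraft lies within Flight2.
Dest → Gate, Aircraft: restricted closure across fragments reaches Gate, Aircraft.
Every dependency is enforceable on the fragments, so the decomposition is dependency-preserving.

none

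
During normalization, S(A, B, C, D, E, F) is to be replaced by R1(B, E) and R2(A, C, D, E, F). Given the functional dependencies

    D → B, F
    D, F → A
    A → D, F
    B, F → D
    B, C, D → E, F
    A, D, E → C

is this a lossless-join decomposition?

Common attributes: R1 ∩ R2 = {E}.
No dependency enlarges {E}, so (E)⁺ = {E}.
The closure contains neither all of R1 = {B, E} nor all of R2 = {A, C, D, E, F}, so the common attributes are not a superkey of either fragment. The join is lossy.

No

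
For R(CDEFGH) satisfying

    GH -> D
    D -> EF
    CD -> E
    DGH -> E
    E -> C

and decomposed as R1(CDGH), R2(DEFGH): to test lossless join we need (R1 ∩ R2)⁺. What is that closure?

R1 ∩ R2 = {DGH}.
D → EF applies, adding EF
E → C applies, adding C
Closure: {CDEFGH}.

CDEFGH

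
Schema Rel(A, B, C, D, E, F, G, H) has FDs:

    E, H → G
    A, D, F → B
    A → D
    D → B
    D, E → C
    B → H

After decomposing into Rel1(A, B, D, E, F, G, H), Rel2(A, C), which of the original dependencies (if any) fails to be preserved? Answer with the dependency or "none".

D, E → C

Check D, E → C: no single fragment contains all of {C, D, E}, and the restricted closure of {D, E} across the fragments never reaches {C}.
E, H → G is preserved.
A, D, F → B is preserved.
A → D is preserved.
D → B is preserved.
B → H is preserved.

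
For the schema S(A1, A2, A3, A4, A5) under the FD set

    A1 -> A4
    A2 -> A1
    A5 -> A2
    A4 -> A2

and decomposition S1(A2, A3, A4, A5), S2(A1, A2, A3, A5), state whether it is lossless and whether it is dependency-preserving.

lossless and dependency-preserving

Lossless test: (A2, A3, A5)⁺ = {A1, A2, A3, A4, A5}, which contains all of one fragment — lossless.
Dependency preservation: A1 → A4 is not contained in any single fragment, but the restricted closure of its left-hand side across the fragments still reaches the right-hand side; the remaining FDs each lie inside some fragment. All dependencies are preserved.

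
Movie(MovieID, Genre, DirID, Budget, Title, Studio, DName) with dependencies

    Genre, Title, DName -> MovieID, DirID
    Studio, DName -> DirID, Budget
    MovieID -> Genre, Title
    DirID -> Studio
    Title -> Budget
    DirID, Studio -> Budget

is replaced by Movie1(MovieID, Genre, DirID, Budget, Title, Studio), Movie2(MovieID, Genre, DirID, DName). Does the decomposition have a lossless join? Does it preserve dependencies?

Lossless test: (MovieID, Genre, DirID)⁺ = {MovieID, Genre, DirID, Budget, Title, Studio}, which contains all of one fragment — lossless.
Dependency preservation: the restricted closure of {Genre, Title, DName} across the fragments never reaches {MovieID, DirID}, so Genre, Title, DName → MovieID, DirID cannot be enforced without a join — not preserved.

lossless but not dependency-preserving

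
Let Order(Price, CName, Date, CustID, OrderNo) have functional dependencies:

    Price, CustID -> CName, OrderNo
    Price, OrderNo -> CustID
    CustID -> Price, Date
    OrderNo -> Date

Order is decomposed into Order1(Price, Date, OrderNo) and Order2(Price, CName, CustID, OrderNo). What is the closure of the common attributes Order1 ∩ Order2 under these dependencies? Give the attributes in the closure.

Price, CName, Date, CustID, OrderNo

Order1 ∩ Order2 = {Price, OrderNo}.
Price, OrderNo → CustID applies, adding CustID
CustID → Price, Date applies, adding Date
Price, CustID → CName, OrderNo applies, adding CName
Closure: {Price, CName, Date, CustID, OrderNo}.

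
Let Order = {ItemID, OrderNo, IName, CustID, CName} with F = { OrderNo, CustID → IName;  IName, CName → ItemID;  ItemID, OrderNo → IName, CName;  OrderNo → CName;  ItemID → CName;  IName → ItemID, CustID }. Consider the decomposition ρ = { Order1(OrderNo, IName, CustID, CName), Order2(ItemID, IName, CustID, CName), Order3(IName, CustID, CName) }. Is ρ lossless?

Chase test. Columns are ItemID, OrderNo, IName, CustID, CName; row i has aⱼ where attribute j ∈ Orderi, else bᵢⱼ.
Initial tableau (one row per fragment):
  row 1: b11 a2 a3 a4 a5
  row 2: a1 b22 a3 a4 a5
  row 3: b31 b32 a3 a4 a5
Rows 1 and 2 agree on IName, CName; apply IName, CName→ItemID and equate their ItemID entries.
Rows 1 and 3 agree on IName, CName; apply IName, CName→ItemID and equate their ItemID entries.
Row 1 is now all distinguished symbols — the join is lossless.

Yes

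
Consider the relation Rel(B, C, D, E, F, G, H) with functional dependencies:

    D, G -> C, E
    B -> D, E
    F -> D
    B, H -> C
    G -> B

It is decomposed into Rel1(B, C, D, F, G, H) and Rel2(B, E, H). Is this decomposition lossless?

Yes

Common attributes: Rel1 ∩ Rel2 = {B, H}.
Closure of {B, H}: B → D, E applies, adding D, E; B, H → C applies, adding C. So (B, H)⁺ = {B, C, D, E, H}.
This closure contains every attribute of Rel2, so Rel1 ∩ Rel2 → Rel2. The join is lossless.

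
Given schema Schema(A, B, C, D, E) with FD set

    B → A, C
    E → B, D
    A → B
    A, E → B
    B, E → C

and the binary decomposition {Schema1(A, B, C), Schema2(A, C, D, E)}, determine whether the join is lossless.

Common attributes: Schema1 ∩ Schema2 = {A, C}.
Closure of {A, C}: A → B applies, adding B. So (A, C)⁺ = {A, B, C}.
This closure contains every attribute of Schema1, so Schema1 ∩ Schema2 → Schema1. The join is lossless.

Yes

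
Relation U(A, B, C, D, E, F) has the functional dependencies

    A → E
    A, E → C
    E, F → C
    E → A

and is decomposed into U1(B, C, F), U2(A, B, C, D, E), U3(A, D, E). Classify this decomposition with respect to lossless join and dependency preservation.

Lossless test (chase): Rows 2 and 3 agree on A, E; apply A, E→C and equate their C entries. No row becomes fully distinguished — the join is lossy.
Dependency preservation: E, F → C is not contained in any single fragment, but the restricted closure of its left-hand side across the fragments still reaches the right-hand side; the remaining FDs each lie inside some fragment. All dependencies are preserved.

lossy but dependency-preserving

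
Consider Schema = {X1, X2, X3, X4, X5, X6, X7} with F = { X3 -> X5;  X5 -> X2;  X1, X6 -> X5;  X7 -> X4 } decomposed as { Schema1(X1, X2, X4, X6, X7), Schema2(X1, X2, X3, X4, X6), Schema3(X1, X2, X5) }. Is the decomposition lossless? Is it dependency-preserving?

lossy and not dependency-preserving

Lossless test (chase): Rows 1 and 2 agree on X1, X6; apply X1, X6→X5 and equate their X5 entries. No row becomes fully distinguished — the join is lossy.
Dependency preservation: the restricted closure of {X3} across the fragments never reaches {X5}, so X3 → X5 cannot be enforced without a join — not preserved.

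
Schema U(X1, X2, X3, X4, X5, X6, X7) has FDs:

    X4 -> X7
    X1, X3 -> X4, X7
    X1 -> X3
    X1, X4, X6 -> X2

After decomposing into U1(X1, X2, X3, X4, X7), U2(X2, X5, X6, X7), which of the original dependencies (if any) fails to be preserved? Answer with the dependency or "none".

X1, X4, X6 -> X2

Check X1, X4, X6 → X2: no single fragment contains all of {X1, X2, X4, X6}, and the restricted closure of {X1, X4, X6} across the fragments never reaches {X2}.
X4 → X7 is preserved.
X1, X3 → X4, X7 is preserved.
X1 → X3 is preserved.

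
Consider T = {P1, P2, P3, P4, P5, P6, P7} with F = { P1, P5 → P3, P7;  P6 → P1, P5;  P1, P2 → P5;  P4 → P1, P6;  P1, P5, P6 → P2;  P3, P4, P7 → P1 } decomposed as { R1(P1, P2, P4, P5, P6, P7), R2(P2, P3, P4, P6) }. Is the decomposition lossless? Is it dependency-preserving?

lossless but not dependency-preserving

Lossless test: (P2, P4, P6)⁺ = {P1, P2, P3, P4, P5, P6, P7}, which contains all of one fragment — lossless.
Dependency preservation: the restricted closure of {P1, P5} across the fragments never reaches {P3, P7}, so P1, P5 → P3, P7 cannot be enforced without a join — not preserved.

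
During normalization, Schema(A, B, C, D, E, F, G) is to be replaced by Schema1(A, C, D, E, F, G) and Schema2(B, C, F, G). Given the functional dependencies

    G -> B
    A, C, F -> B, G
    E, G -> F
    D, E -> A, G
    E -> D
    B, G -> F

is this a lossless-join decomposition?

Yes

Common attributes: Schema1 ∩ Schema2 = {C, F, G}.
Closure of {C, F, G}: G → B applies, adding B. So (C, F, G)⁺ = {B, C, F, G}.
This closure contains every attribute of Schema2, so Schema1 ∩ Schema2 → Schema2. The join is lossless.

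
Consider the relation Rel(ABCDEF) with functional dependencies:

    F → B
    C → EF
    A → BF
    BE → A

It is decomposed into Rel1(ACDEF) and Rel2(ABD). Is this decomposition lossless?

Yes

Common attributes: Rel1 ∩ Rel2 = {AD}.
Closure of {AD}: A → BF applies, adding BF. So (AD)⁺ = {ABDF}.
This closure contains every attribute of Rel2, so Rel1 ∩ Rel2 → Rel2. The join is lossless.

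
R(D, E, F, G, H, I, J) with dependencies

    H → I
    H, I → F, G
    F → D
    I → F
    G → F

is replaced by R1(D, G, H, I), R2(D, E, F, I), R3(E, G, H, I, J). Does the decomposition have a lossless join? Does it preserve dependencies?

Lossless test (chase): Rows 1 and 3 agree on H, I; apply H, I→F, G and equate their F, G entries. Rows 1 and 3 agree on F; apply F→D and equate their D entries. Rows 1 and 2 agree on I; apply I→F and equate their F entries. Row 3 is now all distinguished symbols — the join is lossless.
Dependency preservation: the restricted closure of {G} across the fragments never reaches {F}, so G → F cannot be enforced without a join — not preserved.

lossless but not dependency-preserving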